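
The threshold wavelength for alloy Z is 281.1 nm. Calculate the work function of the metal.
4.41 eV

At the threshold wavelength, photon energy equals work function:
φ = hc/λ₀

Calculating:
φ = (6.626×10⁻³⁴ J·s)(3×10⁸ m/s) / (281.1×10⁻⁹ m)
φ = 4.41 eV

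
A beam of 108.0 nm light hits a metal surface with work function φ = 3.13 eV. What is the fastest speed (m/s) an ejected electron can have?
1.7138e+06 m/s

First, find the maximum kinetic energy:
E_photon = hc/λ = 11.4800 eV
KE_max = E_photon - φ = 11.4800 - 3.13 = 8.3500 eV

Convert to Joules: KE_max = 8.3500 × 1.602×10⁻¹⁹ J = 1.3378e-18 J

Then use KE = ½mv² to find velocity:
v = √(2·KE/m) = √(2 × 1.3378e-18 J / 9.109e-31 kg)
v = 1.7138e+06 m/s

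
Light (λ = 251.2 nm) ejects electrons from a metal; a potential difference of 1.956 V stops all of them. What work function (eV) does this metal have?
2.98 eV

The stopping potential gives the maximum kinetic energy: KE_max = eV_s = 1.956 eV

From Einstein's photoelectric equation: KE_max = hc/λ - φ
Rearranging: φ = hc/λ - KE_max

Calculate photon energy:
E_photon = hc/λ = (6.626×10⁻³⁴ J·s)(3×10⁸ m/s) / (251.2×10⁻⁹ m) = 4.9357 eV

Therefore:
φ = 4.9357 - 1.956 = 2.98 eV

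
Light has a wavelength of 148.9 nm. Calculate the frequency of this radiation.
2.0134e+15 Hz

Using the wave equation: c = fλ

Solving for frequency:
f = c/λ = (3×10⁸ m/s) / (148.9×10⁻⁹ m)
f = 2.0134e+15 Hz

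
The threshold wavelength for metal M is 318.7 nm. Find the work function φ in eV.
3.89 eV

At the threshold wavelength, photon energy equals work function:
φ = hc/λ₀

Calculating:
φ = (6.626×10⁻³⁴ J·s)(3×10⁸ m/s) / (318.7×10⁻⁹ m)
φ = 3.89 eV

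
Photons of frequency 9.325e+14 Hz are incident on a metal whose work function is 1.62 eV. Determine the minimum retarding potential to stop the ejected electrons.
2.2365 V

The stopping potential V_s satisfies: eV_s = KE_max

First, find KE_max using Einstein's equation:
E_photon = hf = (6.626×10⁻³⁴ J·s)(9.325e+14 Hz) = 3.8565 eV
KE_max = E_photon - φ = 3.8565 - 1.62 = 2.2365 eV

Since eV_s = KE_max:
V_s = KE_max/e = 2.2365 V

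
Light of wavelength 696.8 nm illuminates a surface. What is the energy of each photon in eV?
1.7793 eV

Using E = hf = hc/λ:

E = hc/λ = (6.626×10⁻³⁴ J·s)(3×10⁸ m/s) / (696.8×10⁻⁹ m)
E = 1.7793 eV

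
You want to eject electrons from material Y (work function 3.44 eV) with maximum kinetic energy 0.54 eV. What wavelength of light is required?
311.52 nm

From Einstein's equation: KE_max = hc/λ - φ

Rearranging for λ:
hc/λ = KE_max + φ
λ = hc/(KE_max + φ)

Required photon energy:
E_photon = KE_max + φ = 0.54 + 3.44 = 3.98 eV

Required wavelength:
λ = hc/E_photon = (6.626×10⁻³⁴)(3×10⁸) / (3.98 × 1.602×10⁻¹⁹)
λ = 311.52 nm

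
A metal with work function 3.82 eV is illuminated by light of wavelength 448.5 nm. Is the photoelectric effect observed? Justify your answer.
No

For photoemission, the photon energy must exceed the work function.

Photon energy: E = hc/λ = 2.7644 eV
Work function: φ = 3.82 eV

Since E_photon (2.7644 eV) < φ (3.82 eV), photoemission will NOT occur.
The threshold wavelength is λ₀ = hc/φ = 324.6 nm.
Since 448.5 nm > 324.6 nm, the photons lack sufficient energy.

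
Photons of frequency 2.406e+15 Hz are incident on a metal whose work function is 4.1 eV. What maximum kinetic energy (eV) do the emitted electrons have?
5.8504 eV

Using Einstein's photoelectric equation: KE_max = hf - φ

First, calculate the photon energy:
E_photon = hf = (6.626×10⁻³⁴ J·s)(2.406e+15 Hz)
E_photon = 9.9504 eV

Then, the maximum kinetic energy:
KE_max = E_photon - φ = 9.9504 eV - 4.1 eV = 5.8504 eV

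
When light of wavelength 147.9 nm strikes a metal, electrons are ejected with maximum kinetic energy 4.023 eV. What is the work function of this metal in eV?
4.36 eV

From Einstein's photoelectric equation: KE_max = hf - φ = hc/λ - φ

Rearranging for φ:
φ = hc/λ - KE_max

Calculate photon energy:
E_photon = hc/λ = 8.3830 eV

Therefore:
φ = 8.3830 - 4.023 = 4.36 eV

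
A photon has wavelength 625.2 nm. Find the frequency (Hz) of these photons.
4.7951e+14 Hz

Using the wave equation: c = fλ

Solving for frequency:
f = c/λ = (3×10⁸ m/s) / (625.2×10⁻⁹ m)
f = 4.7951e+14 Hz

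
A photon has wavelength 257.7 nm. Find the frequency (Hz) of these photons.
1.1633e+15 Hz

Using the wave equation: c = fλ

Solving for frequency:
f = c/λ = (3×10⁸ m/s) / (257.7×10⁻⁹ m)
f = 1.1633e+15 Hz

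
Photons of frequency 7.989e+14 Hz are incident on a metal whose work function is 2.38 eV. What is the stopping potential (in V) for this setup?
0.9240 V

The stopping potential V_s satisfies: eV_s = KE_max

First, find KE_max using Einstein's equation:
E_photon = hf = (6.626×10⁻³⁴ J·s)(7.989e+14 Hz) = 3.3040 eV
KE_max = E_photon - φ = 3.3040 - 2.38 = 0.9240 eV

Since eV_s = KE_max:
V_s = KE_max/e = 0.9240 V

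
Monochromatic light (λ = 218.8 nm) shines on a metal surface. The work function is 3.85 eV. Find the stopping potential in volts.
1.8166 V

The stopping potential V_s satisfies: eV_s = KE_max

First, find KE_max using Einstein's equation:
E_photon = hc/λ = 5.6666 eV
KE_max = E_photon - φ = 5.6666 - 3.85 = 1.8166 eV

Since eV_s = KE_max:
V_s = KE_max/e = 1.8166 V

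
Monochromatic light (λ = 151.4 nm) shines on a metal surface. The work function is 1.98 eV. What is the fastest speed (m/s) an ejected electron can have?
1.4779e+06 m/s

First, find the maximum kinetic energy:
E_photon = hc/λ = 8.1892 eV
KE_max = E_photon - φ = 8.1892 - 1.98 = 6.2092 eV

Convert to Joules: KE_max = 6.2092 × 1.602×10⁻¹⁹ J = 9.9482e-19 J

Then use KE = ½mv² to find velocity:
v = √(2·KE/m) = √(2 × 9.9482e-19 J / 9.109e-31 kg)
v = 1.4779e+06 m/s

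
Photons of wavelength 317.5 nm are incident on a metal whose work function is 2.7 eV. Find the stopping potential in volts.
1.2050 V

The stopping potential V_s satisfies: eV_s = KE_max

First, find KE_max using Einstein's equation:
E_photon = hc/λ = 3.9050 eV
KE_max = E_photon - φ = 3.9050 - 2.7 = 1.2050 eV

Since eV_s = KE_max:
V_s = KE_max/e = 1.2050 V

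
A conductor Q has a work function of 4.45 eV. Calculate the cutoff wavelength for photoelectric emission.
278.62 nm

The threshold wavelength is when the photon energy equals the work function:
hc/λ₀ = φ

Solving for λ₀:
λ₀ = hc/φ = (6.626×10⁻³⁴ J·s)(3×10⁸ m/s) / (4.45 eV × 1.602×10⁻¹⁹ J/eV)
λ₀ = 278.62 nm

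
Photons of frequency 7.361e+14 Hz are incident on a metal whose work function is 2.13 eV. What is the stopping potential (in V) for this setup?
0.9143 V

The stopping potential V_s satisfies: eV_s = KE_max

First, find KE_max using Einstein's equation:
E_photon = hf = (6.626×10⁻³⁴ J·s)(7.361e+14 Hz) = 3.0443 eV
KE_max = E_photon - φ = 3.0443 - 2.13 = 0.9143 eV

Since eV_s = KE_max:
V_s = KE_max/e = 0.9143 V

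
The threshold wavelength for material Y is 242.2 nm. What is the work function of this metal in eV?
5.12 eV

At the threshold wavelength, photon energy equals work function:
φ = hc/λ₀

Calculating:
φ = (6.626×10⁻³⁴ J·s)(3×10⁸ m/s) / (242.2×10⁻⁹ m)
φ = 5.12 eV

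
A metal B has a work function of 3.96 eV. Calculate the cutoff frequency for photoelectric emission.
9.5752e+14 Hz

The threshold frequency is when the photon energy equals the work function:
hf₀ = φ

Solving for f₀:
f₀ = φ/h = (3.96 eV × 1.602×10⁻¹⁹ J/eV) / (6.626×10⁻³⁴ J·s)
f₀ = 9.5752e+14 Hz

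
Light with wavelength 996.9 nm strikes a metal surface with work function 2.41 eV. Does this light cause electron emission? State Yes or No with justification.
No

For photoemission, the photon energy must exceed the work function.

Photon energy: E = hc/λ = 1.2437 eV
Work function: φ = 2.41 eV

Since E_photon (1.2437 eV) < φ (2.41 eV), photoemission will NOT occur.
The threshold wavelength is λ₀ = hc/φ = 514.5 nm.
Since 996.9 nm > 514.5 nm, the photons lack sufficient energy.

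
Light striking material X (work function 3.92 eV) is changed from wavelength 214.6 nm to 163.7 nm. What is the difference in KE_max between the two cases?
1.7964 eV

Using Einstein's equation: KE_max = hc/λ - φ

For λ₁ = 214.6 nm:
KE₁ = hc/λ₁ - φ = 5.7775 - 3.92 = 1.8575 eV

For λ₂ = 163.7 nm:
KE₂ = hc/λ₂ - φ = 7.5739 - 3.92 = 3.6539 eV

Change in KE:
ΔKE = KE₂ - KE₁ = 3.6539 - 1.8575 = 1.7964 eV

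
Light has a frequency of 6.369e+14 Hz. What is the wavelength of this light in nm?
470.71 nm

Using the wave equation: c = fλ

Solving for wavelength:
λ = c/f = (3×10⁸ m/s) / (6.369e+14 Hz)
λ = 470.71 nm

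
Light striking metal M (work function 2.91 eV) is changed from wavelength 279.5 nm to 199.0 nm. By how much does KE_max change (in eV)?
1.7944 eV

Using Einstein's equation: KE_max = hc/λ - φ

For λ₁ = 279.5 nm:
KE₁ = hc/λ₁ - φ = 4.4359 - 2.91 = 1.5259 eV

For λ₂ = 199.0 nm:
KE₂ = hc/λ₂ - φ = 6.2304 - 2.91 = 3.3204 eV

Change in KE:
ΔKE = KE₂ - KE₁ = 3.3204 - 1.5259 = 1.7944 eV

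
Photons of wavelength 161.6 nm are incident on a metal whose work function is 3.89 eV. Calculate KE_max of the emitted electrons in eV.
3.7823 eV

Using Einstein's photoelectric equation: KE_max = hf - φ = hc/λ - φ

First, calculate the photon energy:
E_photon = hc/λ = (6.626×10⁻³⁴ J·s)(3×10⁸ m/s) / (161.6×10⁻⁹ m)
E_photon = 7.6723 eV

Then, the maximum kinetic energy:
KE_max = E_photon - φ = 7.6723 eV - 3.89 eV = 3.7823 eV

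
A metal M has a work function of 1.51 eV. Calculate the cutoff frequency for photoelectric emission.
3.6512e+14 Hz

The threshold frequency is when the photon energy equals the work function:
hf₀ = φ

Solving for f₀:
f₀ = φ/h = (1.51 eV × 1.602×10⁻¹⁹ J/eV) / (6.626×10⁻³⁴ J·s)
f₀ = 3.6512e+14 Hz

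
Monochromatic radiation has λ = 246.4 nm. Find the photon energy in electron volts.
5.0318 eV

Using E = hf = hc/λ:

E = hc/λ = (6.626×10⁻³⁴ J·s)(3×10⁸ m/s) / (246.4×10⁻⁹ m)
E = 5.0318 eV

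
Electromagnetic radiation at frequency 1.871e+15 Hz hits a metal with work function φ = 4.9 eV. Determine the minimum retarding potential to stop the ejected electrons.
2.8378 V

The stopping potential V_s satisfies: eV_s = KE_max

First, find KE_max using Einstein's equation:
E_photon = hf = (6.626×10⁻³⁴ J·s)(1.871e+15 Hz) = 7.7378 eV
KE_max = E_photon - φ = 7.7378 - 4.9 = 2.8378 eV

Since eV_s = KE_max:
V_s = KE_max/e = 2.8378 V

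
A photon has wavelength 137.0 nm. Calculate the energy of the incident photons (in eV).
9.0499 eV

Using E = hf = hc/λ:

E = hc/λ = (6.626×10⁻³⁴ J·s)(3×10⁸ m/s) / (137.0×10⁻⁹ m)
E = 9.0499 eV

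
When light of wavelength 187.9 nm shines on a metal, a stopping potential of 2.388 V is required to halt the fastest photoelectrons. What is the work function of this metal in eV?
4.21 eV

The stopping potential gives the maximum kinetic energy: KE_max = eV_s = 2.388 eV

From Einstein's photoelectric equation: KE_max = hc/λ - φ
Rearranging: φ = hc/λ - KE_max

Calculate photon energy:
E_photon = hc/λ = (6.626×10⁻³⁴ J·s)(3×10⁸ m/s) / (187.9×10⁻⁹ m) = 6.5984 eV

Therefore:
φ = 6.5984 - 2.388 = 4.21 eV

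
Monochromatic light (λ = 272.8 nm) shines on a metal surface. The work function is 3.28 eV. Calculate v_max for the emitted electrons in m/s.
6.6704e+05 m/s

First, find the maximum kinetic energy:
E_photon = hc/λ = 4.5449 eV
KE_max = E_photon - φ = 4.5449 - 3.28 = 1.2649 eV

Convert to Joules: KE_max = 1.2649 × 1.602×10⁻¹⁹ J = 2.0266e-19 J

Then use KE = ½mv² to find velocity:
v = √(2·KE/m) = √(2 × 2.0266e-19 J / 9.109e-31 kg)
v = 6.6704e+05 m/s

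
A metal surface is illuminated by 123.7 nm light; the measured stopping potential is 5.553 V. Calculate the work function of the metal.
4.47 eV

The stopping potential gives the maximum kinetic energy: KE_max = eV_s = 5.553 eV

From Einstein's photoelectric equation: KE_max = hc/λ - φ
Rearranging: φ = hc/λ - KE_max

Calculate photon energy:
E_photon = hc/λ = (6.626×10⁻³⁴ J·s)(3×10⁸ m/s) / (123.7×10⁻⁹ m) = 10.0230 eV

Therefore:
φ = 10.0230 - 5.553 = 4.47 eV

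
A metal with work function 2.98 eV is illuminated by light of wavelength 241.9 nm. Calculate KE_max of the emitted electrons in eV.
2.1454 eV

Using Einstein's photoelectric equation: KE_max = hf - φ = hc/λ - φ

First, calculate the photon energy:
E_photon = hc/λ = (6.626×10⁻³⁴ J·s)(3×10⁸ m/s) / (241.9×10⁻⁹ m)
E_photon = 5.1254 eV

Then, the maximum kinetic energy:
KE_max = E_photon - φ = 5.1254 eV - 2.98 eV = 2.1454 eV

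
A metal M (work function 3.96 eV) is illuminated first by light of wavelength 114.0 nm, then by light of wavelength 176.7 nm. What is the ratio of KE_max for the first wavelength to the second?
2.2625

Using Einstein's equation: KE_max = hc/λ - φ

For λ₁ = 114.0 nm:
E₁ = hc/λ₁ = 10.8758 eV
KE₁ = E₁ - φ = 10.8758 - 3.96 = 6.9158 eV

For λ₂ = 176.7 nm:
E₂ = hc/λ₂ = 7.0166 eV
KE₂ = E₂ - φ = 7.0166 - 3.96 = 3.0566 eV

Ratio: KE₁/KE₂ = 6.9158/3.0566 = 2.2625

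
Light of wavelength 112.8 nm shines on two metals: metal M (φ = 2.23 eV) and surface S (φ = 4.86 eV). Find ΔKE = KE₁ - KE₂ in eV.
2.6300 eV

Using KE_max = hc/λ - φ for each metal:

Photon energy: E = hc/λ = 10.9915 eV

For metal M (φ₁ = 2.23 eV):
KE₁ = E - φ₁ = 10.9915 - 2.23 = 8.7615 eV

For surface S (φ₂ = 4.86 eV):
KE₂ = E - φ₂ = 10.9915 - 4.86 = 6.1315 eV

Difference:
ΔKE = KE₁ - KE₂ = 8.7615 - 6.1315 = 2.6300 eV

Note: The difference equals the difference in work functions: 4.86 - 2.23 = 2.63 eV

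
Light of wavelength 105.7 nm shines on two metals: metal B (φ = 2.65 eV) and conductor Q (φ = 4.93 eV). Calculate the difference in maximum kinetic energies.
2.2800 eV

Using KE_max = hc/λ - φ for each metal:

Photon energy: E = hc/λ = 11.7298 eV

For metal B (φ₁ = 2.65 eV):
KE₁ = E - φ₁ = 11.7298 - 2.65 = 9.0798 eV

For conductor Q (φ₂ = 4.93 eV):
KE₂ = E - φ₂ = 11.7298 - 4.93 = 6.7998 eV

Difference:
ΔKE = KE₁ - KE₂ = 9.0798 - 6.7998 = 2.2800 eV

Note: The difference equals the difference in work functions: 4.93 - 2.65 = 2.28 eV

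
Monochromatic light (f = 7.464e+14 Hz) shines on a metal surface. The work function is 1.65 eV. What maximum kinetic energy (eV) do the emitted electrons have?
1.4369 eV

Using Einstein's photoelectric equation: KE_max = hf - φ

First, calculate the photon energy:
E_photon = hf = (6.626×10⁻³⁴ J·s)(7.464e+14 Hz)
E_photon = 3.0869 eV

Then, the maximum kinetic energy:
KE_max = E_photon - φ = 3.0869 eV - 1.65 eV = 1.4369 eV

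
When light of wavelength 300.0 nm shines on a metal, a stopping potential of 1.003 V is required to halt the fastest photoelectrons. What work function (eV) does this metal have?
3.13 eV

The stopping potential gives the maximum kinetic energy: KE_max = eV_s = 1.003 eV

From Einstein's photoelectric equation: KE_max = hc/λ - φ
Rearranging: φ = hc/λ - KE_max

Calculate photon energy:
E_photon = hc/λ = (6.626×10⁻³⁴ J·s)(3×10⁸ m/s) / (300.0×10⁻⁹ m) = 4.1328 eV

Therefore:
φ = 4.1328 - 1.003 = 3.13 eV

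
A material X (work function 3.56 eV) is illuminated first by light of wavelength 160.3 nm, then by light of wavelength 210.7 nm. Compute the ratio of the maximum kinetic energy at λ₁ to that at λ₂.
1.7960

Using Einstein's equation: KE_max = hc/λ - φ

For λ₁ = 160.3 nm:
E₁ = hc/λ₁ = 7.7345 eV
KE₁ = E₁ - φ = 7.7345 - 3.56 = 4.1745 eV

For λ₂ = 210.7 nm:
E₂ = hc/λ₂ = 5.8844 eV
KE₂ = E₂ - φ = 5.8844 - 3.56 = 2.3244 eV

Ratio: KE₁/KE₂ = 4.1745/2.3244 = 1.7960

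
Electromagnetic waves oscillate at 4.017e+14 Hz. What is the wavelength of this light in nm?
746.31 nm

Using the wave equation: c = fλ

Solving for wavelength:
λ = c/f = (3×10⁸ m/s) / (4.017e+14 Hz)
λ = 746.31 nm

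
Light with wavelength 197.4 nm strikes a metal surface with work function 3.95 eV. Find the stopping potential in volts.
2.3309 V

The stopping potential V_s satisfies: eV_s = KE_max

First, find KE_max using Einstein's equation:
E_photon = hc/λ = 6.2809 eV
KE_max = E_photon - φ = 6.2809 - 3.95 = 2.3309 eV

Since eV_s = KE_max:
V_s = KE_max/e = 2.3309 V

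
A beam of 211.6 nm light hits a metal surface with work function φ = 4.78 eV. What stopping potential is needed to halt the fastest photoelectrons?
1.0794 V

The stopping potential V_s satisfies: eV_s = KE_max

First, find KE_max using Einstein's equation:
E_photon = hc/λ = 5.8594 eV
KE_max = E_photon - φ = 5.8594 - 4.78 = 1.0794 eV

Since eV_s = KE_max:
V_s = KE_max/e = 1.0794 V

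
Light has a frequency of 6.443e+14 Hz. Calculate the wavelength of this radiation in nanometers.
465.30 nm

Using the wave equation: c = fλ

Solving for wavelength:
λ = c/f = (3×10⁸ m/s) / (6.443e+14 Hz)
λ = 465.30 nm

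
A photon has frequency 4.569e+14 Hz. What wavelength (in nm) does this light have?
656.14 nm

Using the wave equation: c = fλ

Solving for wavelength:
λ = c/f = (3×10⁸ m/s) / (4.569e+14 Hz)
λ = 656.14 nm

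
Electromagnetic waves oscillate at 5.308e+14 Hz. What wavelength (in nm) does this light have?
564.79 nm

Using the wave equation: c = fλ

Solving for wavelength:
λ = c/f = (3×10⁸ m/s) / (5.308e+14 Hz)
λ = 564.79 nm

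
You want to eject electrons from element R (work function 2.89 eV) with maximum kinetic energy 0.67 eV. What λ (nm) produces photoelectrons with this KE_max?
348.27 nm

From Einstein's equation: KE_max = hc/λ - φ

Rearranging for λ:
hc/λ = KE_max + φ
λ = hc/(KE_max + φ)

Required photon energy:
E_photon = KE_max + φ = 0.67 + 2.89 = 3.56 eV

Required wavelength:
λ = hc/E_photon = (6.626×10⁻³⁴)(3×10⁸) / (3.56 × 1.602×10⁻¹⁹)
λ = 348.27 nm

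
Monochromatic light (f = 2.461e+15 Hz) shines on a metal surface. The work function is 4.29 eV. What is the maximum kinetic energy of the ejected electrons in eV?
5.8879 eV

Using Einstein's photoelectric equation: KE_max = hf - φ

First, calculate the photon energy:
E_photon = hf = (6.626×10⁻³⁴ J·s)(2.461e+15 Hz)
E_photon = 10.1779 eV

Then, the maximum kinetic energy:
KE_max = E_photon - φ = 10.1779 eV - 4.29 eV = 5.8879 eV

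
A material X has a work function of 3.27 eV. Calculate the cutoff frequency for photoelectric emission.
7.9068e+14 Hz

The threshold frequency is when the photon energy equals the work function:
hf₀ = φ

Solving for f₀:
f₀ = φ/h = (3.27 eV × 1.602×10⁻¹⁹ J/eV) / (6.626×10⁻³⁴ J·s)
f₀ = 7.9068e+14 Hz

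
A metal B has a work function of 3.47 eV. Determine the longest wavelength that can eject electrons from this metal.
357.30 nm

The threshold wavelength is when the photon energy equals the work function:
hc/λ₀ = φ

Solving for λ₀:
λ₀ = hc/φ = (6.626×10⁻³⁴ J·s)(3×10⁸ m/s) / (3.47 eV × 1.602×10⁻¹⁹ J/eV)
λ₀ = 357.30 nm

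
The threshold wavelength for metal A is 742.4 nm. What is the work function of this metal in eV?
1.67 eV

At the threshold wavelength, photon energy equals work function:
φ = hc/λ₀

Calculating:
φ = (6.626×10⁻³⁴ J·s)(3×10⁸ m/s) / (742.4×10⁻⁹ m)
φ = 1.67 eV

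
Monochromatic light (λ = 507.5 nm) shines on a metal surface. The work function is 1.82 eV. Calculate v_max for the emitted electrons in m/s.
4.6815e+05 m/s

First, find the maximum kinetic energy:
E_photon = hc/λ = 2.4430 eV
KE_max = E_photon - φ = 2.4430 - 1.82 = 0.6230 eV

Convert to Joules: KE_max = 0.6230 × 1.602×10⁻¹⁹ J = 9.9822e-20 J

Then use KE = ½mv² to find velocity:
v = √(2·KE/m) = √(2 × 9.9822e-20 J / 9.109e-31 kg)
v = 4.6815e+05 m/s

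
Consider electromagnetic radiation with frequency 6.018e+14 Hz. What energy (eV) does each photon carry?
2.4888 eV

Using E = hf:

E = hf = (6.626×10⁻³⁴ J·s)(6.018e+14 Hz)
E = 2.4888 eV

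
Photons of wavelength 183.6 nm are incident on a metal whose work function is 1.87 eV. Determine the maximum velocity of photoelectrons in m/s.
1.3106e+06 m/s

First, find the maximum kinetic energy:
E_photon = hc/λ = 6.7530 eV
KE_max = E_photon - φ = 6.7530 - 1.87 = 4.8830 eV

Convert to Joules: KE_max = 4.8830 × 1.602×10⁻¹⁹ J = 7.8234e-19 J

Then use KE = ½mv² to find velocity:
v = √(2·KE/m) = √(2 × 7.8234e-19 J / 9.109e-31 kg)
v = 1.3106e+06 m/s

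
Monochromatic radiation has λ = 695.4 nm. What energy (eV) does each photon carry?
1.7829 eV

Using E = hf = hc/λ:

E = hc/λ = (6.626×10⁻³⁴ J·s)(3×10⁸ m/s) / (695.4×10⁻⁹ m)
E = 1.7829 eV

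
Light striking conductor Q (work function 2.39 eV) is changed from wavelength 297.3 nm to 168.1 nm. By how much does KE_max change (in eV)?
3.2053 eV

Using Einstein's equation: KE_max = hc/λ - φ

For λ₁ = 297.3 nm:
KE₁ = hc/λ₁ - φ = 4.1703 - 2.39 = 1.7803 eV

For λ₂ = 168.1 nm:
KE₂ = hc/λ₂ - φ = 7.3756 - 2.39 = 4.9856 eV

Change in KE:
ΔKE = KE₂ - KE₁ = 4.9856 - 1.7803 = 3.2053 eV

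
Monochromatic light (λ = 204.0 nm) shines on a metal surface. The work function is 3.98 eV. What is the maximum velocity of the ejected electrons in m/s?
8.5900e+05 m/s

First, find the maximum kinetic energy:
E_photon = hc/λ = 6.0777 eV
KE_max = E_photon - φ = 6.0777 - 3.98 = 2.0977 eV

Convert to Joules: KE_max = 2.0977 × 1.602×10⁻¹⁹ J = 3.3608e-19 J

Then use KE = ½mv² to find velocity:
v = √(2·KE/m) = √(2 × 3.3608e-19 J / 9.109e-31 kg)
v = 8.5900e+05 m/s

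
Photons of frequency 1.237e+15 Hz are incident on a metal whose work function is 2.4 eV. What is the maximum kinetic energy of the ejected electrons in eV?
2.7158 eV

Using Einstein's photoelectric equation: KE_max = hf - φ

First, calculate the photon energy:
E_photon = hf = (6.626×10⁻³⁴ J·s)(1.237e+15 Hz)
E_photon = 5.1158 eV

Then, the maximum kinetic energy:
KE_max = E_photon - φ = 5.1158 eV - 2.4 eV = 2.7158 eV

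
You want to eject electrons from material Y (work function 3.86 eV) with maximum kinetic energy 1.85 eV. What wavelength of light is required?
217.14 nm

From Einstein's equation: KE_max = hc/λ - φ

Rearranging for λ:
hc/λ = KE_max + φ
λ = hc/(KE_max + φ)

Required photon energy:
E_photon = KE_max + φ = 1.85 + 3.86 = 5.71 eV

Required wavelength:
λ = hc/E_photon = (6.626×10⁻³⁴)(3×10⁸) / (5.71 × 1.602×10⁻¹⁹)
λ = 217.14 nm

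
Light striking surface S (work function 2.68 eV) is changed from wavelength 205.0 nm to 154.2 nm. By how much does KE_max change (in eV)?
1.9925 eV

Using Einstein's equation: KE_max = hc/λ - φ

For λ₁ = 205.0 nm:
KE₁ = hc/λ₁ - φ = 6.0480 - 2.68 = 3.3680 eV

For λ₂ = 154.2 nm:
KE₂ = hc/λ₂ - φ = 8.0405 - 2.68 = 5.3605 eV

Change in KE:
ΔKE = KE₂ - KE₁ = 5.3605 - 3.3680 = 1.9925 eV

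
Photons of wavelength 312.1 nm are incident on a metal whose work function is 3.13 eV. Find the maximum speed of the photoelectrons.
5.4442e+05 m/s

First, find the maximum kinetic energy:
E_photon = hc/λ = 3.9726 eV
KE_max = E_photon - φ = 3.9726 - 3.13 = 0.8426 eV

Convert to Joules: KE_max = 0.8426 × 1.602×10⁻¹⁹ J = 1.3500e-19 J

Then use KE = ½mv² to find velocity:
v = √(2·KE/m) = √(2 × 1.3500e-19 J / 9.109e-31 kg)
v = 5.4442e+05 m/s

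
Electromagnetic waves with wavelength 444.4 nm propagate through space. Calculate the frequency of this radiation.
6.7460e+14 Hz

Using the wave equation: c = fλ

Solving for frequency:
f = c/λ = (3×10⁸ m/s) / (444.4×10⁻⁹ m)
f = 6.7460e+14 Hz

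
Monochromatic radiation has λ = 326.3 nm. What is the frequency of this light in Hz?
9.1876e+14 Hz

Using the wave equation: c = fλ

Solving for frequency:
f = c/λ = (3×10⁸ m/s) / (326.3×10⁻⁹ m)
f = 9.1876e+14 Hz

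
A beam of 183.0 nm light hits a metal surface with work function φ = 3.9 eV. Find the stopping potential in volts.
2.8751 V

The stopping potential V_s satisfies: eV_s = KE_max

First, find KE_max using Einstein's equation:
E_photon = hc/λ = 6.7751 eV
KE_max = E_photon - φ = 6.7751 - 3.9 = 2.8751 eV

Since eV_s = KE_max:
V_s = KE_max/e = 2.8751 V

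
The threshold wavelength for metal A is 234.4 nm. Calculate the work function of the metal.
5.29 eV

At the threshold wavelength, photon energy equals work function:
φ = hc/λ₀

Calculating:
φ = (6.626×10⁻³⁴ J·s)(3×10⁸ m/s) / (234.4×10⁻⁹ m)
φ = 5.29 eV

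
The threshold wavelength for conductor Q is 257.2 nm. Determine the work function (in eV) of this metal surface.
4.82 eV

At the threshold wavelength, photon energy equals work function:
φ = hc/λ₀

Calculating:
φ = (6.626×10⁻³⁴ J·s)(3×10⁸ m/s) / (257.2×10⁻⁹ m)
φ = 4.82 eV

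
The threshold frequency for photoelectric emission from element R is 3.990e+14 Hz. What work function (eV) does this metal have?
1.65 eV

At the threshold frequency, photon energy equals work function:
φ = hf₀

Calculating:
φ = (6.626×10⁻³⁴ J·s)(3.990e+14 Hz)
φ = 1.65 eV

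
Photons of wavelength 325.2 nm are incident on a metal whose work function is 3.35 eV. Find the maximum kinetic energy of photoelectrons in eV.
0.4626 eV

Using Einstein's photoelectric equation: KE_max = hf - φ = hc/λ - φ

First, calculate the photon energy:
E_photon = hc/λ = (6.626×10⁻³⁴ J·s)(3×10⁸ m/s) / (325.2×10⁻⁹ m)
E_photon = 3.8126 eV

Then, the maximum kinetic energy:
KE_max = E_photon - φ = 3.8126 eV - 3.35 eV = 0.4626 eV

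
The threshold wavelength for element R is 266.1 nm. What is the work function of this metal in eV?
4.66 eV

At the threshold wavelength, photon energy equals work function:
φ = hc/λ₀

Calculating:
φ = (6.626×10⁻³⁴ J·s)(3×10⁸ m/s) / (266.1×10⁻⁹ m)
φ = 4.66 eV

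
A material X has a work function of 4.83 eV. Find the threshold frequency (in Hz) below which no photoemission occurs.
1.1679e+15 Hz

The threshold frequency is when the photon energy equals the work function:
hf₀ = φ

Solving for f₀:
f₀ = φ/h = (4.83 eV × 1.602×10⁻¹⁹ J/eV) / (6.626×10⁻³⁴ J·s)
f₀ = 1.1679e+15 Hz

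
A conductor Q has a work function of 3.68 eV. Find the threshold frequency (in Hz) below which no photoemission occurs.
8.8982e+14 Hz

The threshold frequency is when the photon energy equals the work function:
hf₀ = φ

Solving for f₀:
f₀ = φ/h = (3.68 eV × 1.602×10⁻¹⁹ J/eV) / (6.626×10⁻³⁴ J·s)
f₀ = 8.8982e+14 Hz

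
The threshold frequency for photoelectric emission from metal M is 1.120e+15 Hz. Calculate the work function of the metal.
4.63 eV

At the threshold frequency, photon energy equals work function:
φ = hf₀

Calculating:
φ = (6.626×10⁻³⁴ J·s)(1.120e+15 Hz)
φ = 4.63 eV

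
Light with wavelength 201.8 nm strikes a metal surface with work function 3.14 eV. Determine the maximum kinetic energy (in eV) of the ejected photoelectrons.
3.0039 eV

Using Einstein's photoelectric equation: KE_max = hf - φ = hc/λ - φ

First, calculate the photon energy:
E_photon = hc/λ = (6.626×10⁻³⁴ J·s)(3×10⁸ m/s) / (201.8×10⁻⁹ m)
E_photon = 6.1439 eV

Then, the maximum kinetic energy:
KE_max = E_photon - φ = 6.1439 eV - 3.14 eV = 3.0039 eV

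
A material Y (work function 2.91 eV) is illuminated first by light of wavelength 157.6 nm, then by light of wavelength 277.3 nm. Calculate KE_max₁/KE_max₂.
3.1753

Using Einstein's equation: KE_max = hc/λ - φ

For λ₁ = 157.6 nm:
E₁ = hc/λ₁ = 7.8670 eV
KE₁ = E₁ - φ = 7.8670 - 2.91 = 4.9570 eV

For λ₂ = 277.3 nm:
E₂ = hc/λ₂ = 4.4711 eV
KE₂ = E₂ - φ = 4.4711 - 2.91 = 1.5611 eV

Ratio: KE₁/KE₂ = 4.9570/1.5611 = 3.1753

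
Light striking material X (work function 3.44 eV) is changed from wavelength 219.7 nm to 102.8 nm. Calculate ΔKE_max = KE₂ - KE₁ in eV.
6.4174 eV

Using Einstein's equation: KE_max = hc/λ - φ

For λ₁ = 219.7 nm:
KE₁ = hc/λ₁ - φ = 5.6433 - 3.44 = 2.2033 eV

For λ₂ = 102.8 nm:
KE₂ = hc/λ₂ - φ = 12.0607 - 3.44 = 8.6207 eV

Change in KE:
ΔKE = KE₂ - KE₁ = 8.6207 - 2.2033 = 6.4174 eV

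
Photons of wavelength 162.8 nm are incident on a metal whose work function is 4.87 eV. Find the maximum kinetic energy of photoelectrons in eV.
2.7457 eV

Using Einstein's photoelectric equation: KE_max = hf - φ = hc/λ - φ

First, calculate the photon energy:
E_photon = hc/λ = (6.626×10⁻³⁴ J·s)(3×10⁸ m/s) / (162.8×10⁻⁹ m)
E_photon = 7.6157 eV

Then, the maximum kinetic energy:
KE_max = E_photon - φ = 7.6157 eV - 4.87 eV = 2.7457 eV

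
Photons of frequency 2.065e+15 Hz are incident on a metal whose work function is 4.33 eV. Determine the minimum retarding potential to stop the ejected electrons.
4.2102 V

The stopping potential V_s satisfies: eV_s = KE_max

First, find KE_max using Einstein's equation:
E_photon = hf = (6.626×10⁻³⁴ J·s)(2.065e+15 Hz) = 8.5402 eV
KE_max = E_photon - φ = 8.5402 - 4.33 = 4.2102 eV

Since eV_s = KE_max:
V_s = KE_max/e = 4.2102 V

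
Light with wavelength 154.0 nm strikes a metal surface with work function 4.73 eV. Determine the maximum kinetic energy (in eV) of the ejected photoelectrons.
3.3209 eV

Using Einstein's photoelectric equation: KE_max = hf - φ = hc/λ - φ

First, calculate the photon energy:
E_photon = hc/λ = (6.626×10⁻³⁴ J·s)(3×10⁸ m/s) / (154.0×10⁻⁹ m)
E_photon = 8.0509 eV

Then, the maximum kinetic energy:
KE_max = E_photon - φ = 8.0509 eV - 4.73 eV = 3.3209 eV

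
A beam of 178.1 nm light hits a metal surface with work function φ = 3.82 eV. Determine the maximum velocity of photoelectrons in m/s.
1.0512e+06 m/s

First, find the maximum kinetic energy:
E_photon = hc/λ = 6.9615 eV
KE_max = E_photon - φ = 6.9615 - 3.82 = 3.1415 eV

Convert to Joules: KE_max = 3.1415 × 1.602×10⁻¹⁹ J = 5.0332e-19 J

Then use KE = ½mv² to find velocity:
v = √(2·KE/m) = √(2 × 5.0332e-19 J / 9.109e-31 kg)
v = 1.0512e+06 m/s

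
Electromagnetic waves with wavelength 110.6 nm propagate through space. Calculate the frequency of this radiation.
2.7106e+15 Hz

Using the wave equation: c = fλ

Solving for frequency:
f = c/λ = (3×10⁸ m/s) / (110.6×10⁻⁹ m)
f = 2.7106e+15 Hz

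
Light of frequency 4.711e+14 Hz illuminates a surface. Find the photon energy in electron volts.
1.9483 eV

Using E = hf:

E = hf = (6.626×10⁻³⁴ J·s)(4.711e+14 Hz)
E = 1.9483 eV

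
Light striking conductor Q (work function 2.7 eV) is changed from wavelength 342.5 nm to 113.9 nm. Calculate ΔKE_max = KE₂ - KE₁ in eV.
7.2654 eV

Using Einstein's equation: KE_max = hc/λ - φ

For λ₁ = 342.5 nm:
KE₁ = hc/λ₁ - φ = 3.6200 - 2.7 = 0.9200 eV

For λ₂ = 113.9 nm:
KE₂ = hc/λ₂ - φ = 10.8854 - 2.7 = 8.1854 eV

Change in KE:
ΔKE = KE₂ - KE₁ = 8.1854 - 0.9200 = 7.2654 eV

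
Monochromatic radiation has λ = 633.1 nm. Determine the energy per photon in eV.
1.9584 eV

Using E = hf = hc/λ:

E = hc/λ = (6.626×10⁻³⁴ J·s)(3×10⁸ m/s) / (633.1×10⁻⁹ m)
E = 1.9584 eV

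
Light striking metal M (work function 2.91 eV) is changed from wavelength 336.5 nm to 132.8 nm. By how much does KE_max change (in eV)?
5.6516 eV

Using Einstein's equation: KE_max = hc/λ - φ

For λ₁ = 336.5 nm:
KE₁ = hc/λ₁ - φ = 3.6845 - 2.91 = 0.7745 eV

For λ₂ = 132.8 nm:
KE₂ = hc/λ₂ - φ = 9.3362 - 2.91 = 6.4262 eV

Change in KE:
ΔKE = KE₂ - KE₁ = 6.4262 - 0.7745 = 5.6516 eV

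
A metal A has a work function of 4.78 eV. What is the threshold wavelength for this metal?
259.38 nm

The threshold wavelength is when the photon energy equals the work function:
hc/λ₀ = φ

Solving for λ₀:
λ₀ = hc/φ = (6.626×10⁻³⁴ J·s)(3×10⁸ m/s) / (4.78 eV × 1.602×10⁻¹⁹ J/eV)
λ₀ = 259.38 nm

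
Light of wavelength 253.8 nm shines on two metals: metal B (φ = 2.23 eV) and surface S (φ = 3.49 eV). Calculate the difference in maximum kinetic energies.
1.2600 eV

Using KE_max = hc/λ - φ for each metal:

Photon energy: E = hc/λ = 4.8851 eV

For metal B (φ₁ = 2.23 eV):
KE₁ = E - φ₁ = 4.8851 - 2.23 = 2.6551 eV

For surface S (φ₂ = 3.49 eV):
KE₂ = E - φ₂ = 4.8851 - 3.49 = 1.3951 eV

Difference:
ΔKE = KE₁ - KE₂ = 2.6551 - 1.3951 = 1.2600 eV

Note: The difference equals the difference in work functions: 3.49 - 2.23 = 1.26 eV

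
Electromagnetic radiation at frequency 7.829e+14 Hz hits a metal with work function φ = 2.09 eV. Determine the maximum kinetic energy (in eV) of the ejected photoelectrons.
1.1478 eV

Using Einstein's photoelectric equation: KE_max = hf - φ

First, calculate the photon energy:
E_photon = hf = (6.626×10⁻³⁴ J·s)(7.829e+14 Hz)
E_photon = 3.2378 eV

Then, the maximum kinetic energy:
KE_max = E_photon - φ = 3.2378 eV - 2.09 eV = 1.1478 eV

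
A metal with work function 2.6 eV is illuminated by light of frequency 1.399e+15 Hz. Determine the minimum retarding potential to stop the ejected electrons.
3.1858 V

The stopping potential V_s satisfies: eV_s = KE_max

First, find KE_max using Einstein's equation:
E_photon = hf = (6.626×10⁻³⁴ J·s)(1.399e+15 Hz) = 5.7858 eV
KE_max = E_photon - φ = 5.7858 - 2.6 = 3.1858 eV

Since eV_s = KE_max:
V_s = KE_max/e = 3.1858 V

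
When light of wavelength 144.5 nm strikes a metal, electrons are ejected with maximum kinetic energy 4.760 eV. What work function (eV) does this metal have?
3.82 eV

From Einstein's photoelectric equation: KE_max = hf - φ = hc/λ - φ

Rearranging for φ:
φ = hc/λ - KE_max

Calculate photon energy:
E_photon = hc/λ = 8.5802 eV

Therefore:
φ = 8.5802 - 4.760 = 3.82 eV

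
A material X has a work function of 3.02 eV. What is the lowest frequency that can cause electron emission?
7.3023e+14 Hz

The threshold frequency is when the photon energy equals the work function:
hf₀ = φ

Solving for f₀:
f₀ = φ/h = (3.02 eV × 1.602×10⁻¹⁹ J/eV) / (6.626×10⁻³⁴ J·s)
f₀ = 7.3023e+14 Hz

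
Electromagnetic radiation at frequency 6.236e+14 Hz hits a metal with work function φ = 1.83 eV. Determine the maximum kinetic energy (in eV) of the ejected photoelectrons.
0.7490 eV

Using Einstein's photoelectric equation: KE_max = hf - φ

First, calculate the photon energy:
E_photon = hf = (6.626×10⁻³⁴ J·s)(6.236e+14 Hz)
E_photon = 2.5790 eV

Then, the maximum kinetic energy:
KE_max = E_photon - φ = 2.5790 eV - 1.83 eV = 0.7490 eV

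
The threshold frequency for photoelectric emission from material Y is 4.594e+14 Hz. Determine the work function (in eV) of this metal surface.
1.90 eV

At the threshold frequency, photon energy equals work function:
φ = hf₀

Calculating:
φ = (6.626×10⁻³⁴ J·s)(4.594e+14 Hz)
φ = 1.90 eV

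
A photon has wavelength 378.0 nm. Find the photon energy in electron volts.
3.2800 eV

Using E = hf = hc/λ:

E = hc/λ = (6.626×10⁻³⁴ J·s)(3×10⁸ m/s) / (378.0×10⁻⁹ m)
E = 3.2800 eV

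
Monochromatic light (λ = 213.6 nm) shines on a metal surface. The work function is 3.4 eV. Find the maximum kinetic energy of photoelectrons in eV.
2.4045 eV

Using Einstein's photoelectric equation: KE_max = hf - φ = hc/λ - φ

First, calculate the photon energy:
E_photon = hc/λ = (6.626×10⁻³⁴ J·s)(3×10⁸ m/s) / (213.6×10⁻⁹ m)
E_photon = 5.8045 eV

Then, the maximum kinetic energy:
KE_max = E_photon - φ = 5.8045 eV - 3.4 eV = 2.4045 eV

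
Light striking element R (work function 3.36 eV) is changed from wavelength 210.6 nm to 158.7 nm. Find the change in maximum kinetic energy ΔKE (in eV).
1.9253 eV

Using Einstein's equation: KE_max = hc/λ - φ

For λ₁ = 210.6 nm:
KE₁ = hc/λ₁ - φ = 5.8872 - 3.36 = 2.5272 eV

For λ₂ = 158.7 nm:
KE₂ = hc/λ₂ - φ = 7.8125 - 3.36 = 4.4525 eV

Change in KE:
ΔKE = KE₂ - KE₁ = 4.4525 - 2.5272 = 1.9253 eV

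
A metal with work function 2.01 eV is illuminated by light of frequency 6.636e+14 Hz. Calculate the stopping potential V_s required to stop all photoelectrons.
0.7344 V

The stopping potential V_s satisfies: eV_s = KE_max

First, find KE_max using Einstein's equation:
E_photon = hf = (6.626×10⁻³⁴ J·s)(6.636e+14 Hz) = 2.7444 eV
KE_max = E_photon - φ = 2.7444 - 2.01 = 0.7344 eV

Since eV_s = KE_max:
V_s = KE_max/e = 0.7344 V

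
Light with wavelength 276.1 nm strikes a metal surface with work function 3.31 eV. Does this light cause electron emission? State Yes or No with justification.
Yes

For photoemission, the photon energy must exceed the work function.

Photon energy: E = hc/λ = 4.4906 eV
Work function: φ = 3.31 eV

Since E_photon (4.4906 eV) > φ (3.31 eV), photoemission WILL occur.
The threshold wavelength is λ₀ = hc/φ = 374.6 nm.
Since 276.1 nm < 374.6 nm, the light has sufficient energy.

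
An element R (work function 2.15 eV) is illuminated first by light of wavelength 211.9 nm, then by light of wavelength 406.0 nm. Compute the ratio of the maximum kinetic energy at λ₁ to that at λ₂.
4.0950

Using Einstein's equation: KE_max = hc/λ - φ

For λ₁ = 211.9 nm:
E₁ = hc/λ₁ = 5.8511 eV
KE₁ = E₁ - φ = 5.8511 - 2.15 = 3.7011 eV

For λ₂ = 406.0 nm:
E₂ = hc/λ₂ = 3.0538 eV
KE₂ = E₂ - φ = 3.0538 - 2.15 = 0.9038 eV

Ratio: KE₁/KE₂ = 3.7011/0.9038 = 4.0950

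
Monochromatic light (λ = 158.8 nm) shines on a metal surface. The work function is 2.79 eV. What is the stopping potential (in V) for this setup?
5.0176 V

The stopping potential V_s satisfies: eV_s = KE_max

First, find KE_max using Einstein's equation:
E_photon = hc/λ = 7.8076 eV
KE_max = E_photon - φ = 7.8076 - 2.79 = 5.0176 eV

Since eV_s = KE_max:
V_s = KE_max/e = 5.0176 V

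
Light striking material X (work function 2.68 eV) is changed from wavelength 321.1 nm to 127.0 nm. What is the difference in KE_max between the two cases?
5.9013 eV

Using Einstein's equation: KE_max = hc/λ - φ

For λ₁ = 321.1 nm:
KE₁ = hc/λ₁ - φ = 3.8612 - 2.68 = 1.1812 eV

For λ₂ = 127.0 nm:
KE₂ = hc/λ₂ - φ = 9.7625 - 2.68 = 7.0825 eV

Change in KE:
ΔKE = KE₂ - KE₁ = 7.0825 - 1.1812 = 5.9013 eV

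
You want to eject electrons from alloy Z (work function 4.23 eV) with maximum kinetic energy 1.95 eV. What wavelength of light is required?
200.62 nm

From Einstein's equation: KE_max = hc/λ - φ

Rearranging for λ:
hc/λ = KE_max + φ
λ = hc/(KE_max + φ)

Required photon energy:
E_photon = KE_max + φ = 1.95 + 4.23 = 6.18 eV

Required wavelength:
λ = hc/E_photon = (6.626×10⁻³⁴)(3×10⁸) / (6.18 × 1.602×10⁻¹⁹)
λ = 200.62 nm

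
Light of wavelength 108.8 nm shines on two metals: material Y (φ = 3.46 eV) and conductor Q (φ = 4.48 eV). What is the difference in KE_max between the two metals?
1.0200 eV

Using KE_max = hc/λ - φ for each metal:

Photon energy: E = hc/λ = 11.3956 eV

For material Y (φ₁ = 3.46 eV):
KE₁ = E - φ₁ = 11.3956 - 3.46 = 7.9356 eV

For conductor Q (φ₂ = 4.48 eV):
KE₂ = E - φ₂ = 11.3956 - 4.48 = 6.9156 eV

Difference:
ΔKE = KE₁ - KE₂ = 7.9356 - 6.9156 = 1.0200 eV

Note: The difference equals the difference in work functions: 4.48 - 3.46 = 1.02 eV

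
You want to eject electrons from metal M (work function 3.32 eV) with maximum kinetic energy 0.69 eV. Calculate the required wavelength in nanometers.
309.19 nm

From Einstein's equation: KE_max = hc/λ - φ

Rearranging for λ:
hc/λ = KE_max + φ
λ = hc/(KE_max + φ)

Required photon energy:
E_photon = KE_max + φ = 0.69 + 3.32 = 4.01 eV

Required wavelength:
λ = hc/E_photon = (6.626×10⁻³⁴)(3×10⁸) / (4.01 × 1.602×10⁻¹⁹)
λ = 309.19 nm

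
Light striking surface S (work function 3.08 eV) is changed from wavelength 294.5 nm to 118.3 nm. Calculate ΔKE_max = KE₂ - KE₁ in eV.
6.2705 eV

Using Einstein's equation: KE_max = hc/λ - φ

For λ₁ = 294.5 nm:
KE₁ = hc/λ₁ - φ = 4.2100 - 3.08 = 1.1300 eV

For λ₂ = 118.3 nm:
KE₂ = hc/λ₂ - φ = 10.4805 - 3.08 = 7.4005 eV

Change in KE:
ΔKE = KE₂ - KE₁ = 7.4005 - 1.1300 = 6.2705 eV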